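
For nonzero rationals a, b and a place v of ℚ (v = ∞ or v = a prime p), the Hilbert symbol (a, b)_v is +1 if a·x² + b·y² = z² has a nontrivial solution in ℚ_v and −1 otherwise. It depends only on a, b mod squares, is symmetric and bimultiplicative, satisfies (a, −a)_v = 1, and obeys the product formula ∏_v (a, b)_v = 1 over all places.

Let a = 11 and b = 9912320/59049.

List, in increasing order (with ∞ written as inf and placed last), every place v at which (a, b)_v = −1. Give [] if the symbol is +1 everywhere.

Mod squares: a ≡ 11, b ≡ 5. Check v ∈ {∞, 2, 3, 5, 11}.
v=3: a=3^0·(≡2), b=3^-10·(≡2) mod 3; (2|3)=-1, (2|3)=-1; (−1)^{0·-10·1}·(-1)^-10·(-1)^0 = +1.
v=11: a=11^1·(≡1), b=11^2·(≡3) mod 11; (1|11)=+1, (3|11)=+1; (−1)^{1·2·5}·(+1)^2·(+1)^1 = +1.
v=2: v_2(a)=0, v_2(b)=14; units ≡ 3, 5 (mod 8); ε·ε+αω+βω = 1·0+0·1+14·1 ≡ 0  ⇒  (a,b)_2 = +1.
v=5: a=5^0·(≡1), b=5^1·(≡1) mod 5; (1|5)=+1, (1|5)=+1; (−1)^{0·1·2}·(+1)^1·(+1)^0 = +1.
v=∞: 11 > 0 and 5 > 0  ⇒  (a,b)_∞ = +1.
Every local symbol is +1, so the conic 11·x² + 5·y² = z² has ℚ_v-points for all v and hence a ℚ-point; (a, b / ℚ) ≅ M_2(ℚ).

[]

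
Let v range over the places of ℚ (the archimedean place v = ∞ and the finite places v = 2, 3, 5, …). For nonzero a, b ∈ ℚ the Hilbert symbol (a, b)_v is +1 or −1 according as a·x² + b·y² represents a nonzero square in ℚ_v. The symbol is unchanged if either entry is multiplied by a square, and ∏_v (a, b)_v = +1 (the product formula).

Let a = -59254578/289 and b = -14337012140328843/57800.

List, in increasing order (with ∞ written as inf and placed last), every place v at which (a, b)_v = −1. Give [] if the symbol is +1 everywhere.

[2, 19, 23, inf]

(a, b) ≡ (-81282, -6) mod (ℚ^×)²; places V = {2, 3, 5, 7, 17, 19, 23, 31, ∞}.
(a,b)_∞: sgn(-81282)=−, sgn(-6)=−, so -1.
(a,b)_23: α=1, u≡1; β=2, v≡21 (mod 23); (1|23)=+1, (21|23)=-1; sign (−1)^0·+1^2·-1^1 = -1.
(a,b)_7: α=0, u≡1; β=2, v≡2 (mod 7); (1|7)=+1, (2|7)=+1; sign (−1)^0·+1^2·+1^0 = +1.
(a,b)_19: α=1, u≡9; β=2, v≡14 (mod 19); (9|19)=+1, (14|19)=-1; sign (−1)^0·+1^2·-1^1 = -1.
(a,b)_31: α=1, u≡27; β=2, v≡5 (mod 31); (27|31)=-1, (5|31)=+1; sign (−1)^0·-1^2·+1^1 = +1.
(a,b)_2: α=1, β=-3; u≡7, v≡5 (mod 8); ε(u)ε(v)=1·0, αω(v)=1·1, βω(u)=-3·0; sum ≡ 1  ⇒  -1.
(a,b)_5: α=0, u≡3; β=-2, v≡1 (mod 5); (3|5)=-1, (1|5)=+1; sign (−1)^0·-1^-2·+1^0 = +1.
(a,b)_3: α=7, u≡2; β=13, v≡1 (mod 3); (2|3)=-1, (1|3)=+1; sign (−1)^1·-1^13·+1^7 = +1.
(a,b)_17: α=-2, u≡10; β=-2, v≡10 (mod 17); (10|17)=-1, (10|17)=-1; sign (−1)^0·-1^-2·-1^-2 = +1.
|Ram(-81282, -6)| = 4, even; anisotropic at {2, 19, 23, ∞}.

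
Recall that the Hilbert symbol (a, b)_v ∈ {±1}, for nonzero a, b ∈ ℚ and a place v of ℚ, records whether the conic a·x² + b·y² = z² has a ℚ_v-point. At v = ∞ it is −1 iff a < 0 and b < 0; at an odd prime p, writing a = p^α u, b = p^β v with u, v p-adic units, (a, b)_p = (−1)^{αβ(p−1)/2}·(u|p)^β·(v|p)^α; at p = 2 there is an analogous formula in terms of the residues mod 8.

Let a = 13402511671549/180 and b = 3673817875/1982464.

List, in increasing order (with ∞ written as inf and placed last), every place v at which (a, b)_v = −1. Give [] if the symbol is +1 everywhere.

[5, 13, 23, 43]

(a, b) ≡ (404545505, 2999035) mod (ℚ^×)²; places V = {2, 3, 5, 7, 11, 13, 23, 29, 31, 37, 43, ∞}.
(a,b)_3: α=-2, u≡2; β=0, v≡1 (mod 3); (2|3)=-1, (1|3)=+1; sign (−1)^0·-1^0·+1^-2 = +1.
(a,b)_11: α=2, u≡3; β=-2, v≡7 (mod 11); (3|11)=+1, (7|11)=-1; sign (−1)^0·+1^-2·-1^2 = +1.
(a,b)_5: α=-1, u≡4; β=3, v≡2 (mod 5); (4|5)=+1, (2|5)=-1; sign (−1)^0·+1^3·-1^-1 = -1.
(a,b)_43: α=1, u≡5; β=1, v≡8 (mod 43); (5|43)=-1, (8|43)=-1; sign (−1)^1·-1^1·-1^1 = -1.
(a,b)_29: α=1, u≡4; β=1, v≡16 (mod 29); (4|29)=+1, (16|29)=+1; sign (−1)^0·+1^1·+1^1 = +1.
(a,b)_23: α=1, u≡7; β=0, v≡11 (mod 23); (7|23)=-1, (11|23)=-1; sign (−1)^0·-1^0·-1^1 = -1.
(a,b)_∞: sgn(404545505)=+, sgn(2999035)=+, so +1.
(a,b)_37: α=2, u≡3; β=1, v≡25 (mod 37); (3|37)=+1, (25|37)=+1; sign (−1)^0·+1^1·+1^2 = +1.
(a,b)_13: α=1, u≡5; β=1, v≡10 (mod 13); (5|13)=-1, (10|13)=+1; sign (−1)^0·-1^1·+1^1 = -1.
(a,b)_31: α=1, u≡1; β=0, v≡20 (mod 31); (1|31)=+1, (20|31)=+1; sign (−1)^0·+1^0·+1^1 = +1.
(a,b)_2: α=-2, β=-14; u≡1, v≡3 (mod 8); ε(u)ε(v)=0·1, αω(v)=-2·1, βω(u)=-14·0; sum ≡ 0  ⇒  +1.
(a,b)_7: α=1, u≡3; β=2, v≡2 (mod 7); (3|7)=-1, (2|7)=+1; sign (−1)^0·-1^2·+1^1 = +1.
(404545505, 2999035 / ℚ) ramifies at {5, 13, 23, 43}: a division algebra.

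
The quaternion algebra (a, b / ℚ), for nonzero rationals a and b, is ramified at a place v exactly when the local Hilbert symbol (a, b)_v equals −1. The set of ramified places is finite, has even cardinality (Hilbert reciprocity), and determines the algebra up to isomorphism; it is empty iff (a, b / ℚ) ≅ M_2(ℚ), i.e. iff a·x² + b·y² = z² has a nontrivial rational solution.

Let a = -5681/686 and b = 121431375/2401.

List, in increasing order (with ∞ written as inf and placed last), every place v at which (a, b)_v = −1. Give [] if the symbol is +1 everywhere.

[19, 23]

Mod squares: a ≡ -79534, b ≡ 1495. Check v ∈ {∞, 2, 3, 5, 7, 13, 19, 23}.
v=3: a=3^0·(≡2), b=3^2·(≡1) mod 3; (2|3)=-1, (1|3)=+1; (−1)^{0·2·1}·(-1)^2·(+1)^0 = +1.
v=∞: -79534 < 0 and 1495 > 0  ⇒  (a,b)_∞ = +1.
v=5: a=5^0·(≡4), b=5^3·(≡1) mod 5; (4|5)=+1, (1|5)=+1; (−1)^{0·3·2}·(+1)^3·(+1)^0 = +1.
v=23: a=23^1·(≡10), b=23^1·(≡10) mod 23; (10|23)=-1, (10|23)=-1; (−1)^{1·1·11}·(-1)^1·(-1)^1 = -1.
v=2: v_2(a)=-1, v_2(b)=0; units ≡ 1, 7 (mod 8); ε·ε+αω+βω = 0·1+-1·0+0·0 ≡ 0  ⇒  (a,b)_2 = +1.
v=19: a=19^1·(≡12), b=19^2·(≡8) mod 19; (12|19)=-1, (8|19)=-1; (−1)^{1·2·9}·(-1)^2·(-1)^1 = -1.
v=13: a=13^1·(≡7), b=13^1·(≡7) mod 13; (7|13)=-1, (7|13)=-1; (−1)^{1·1·6}·(-1)^1·(-1)^1 = +1.
v=7: a=7^-3·(≡5), b=7^-4·(≡2) mod 7; (5|7)=-1, (2|7)=+1; (−1)^{-3·-4·3}·(-1)^-4·(+1)^-3 = +1.
(-79534, 1495 / ℚ) ramifies at {19, 23}: a division algebra.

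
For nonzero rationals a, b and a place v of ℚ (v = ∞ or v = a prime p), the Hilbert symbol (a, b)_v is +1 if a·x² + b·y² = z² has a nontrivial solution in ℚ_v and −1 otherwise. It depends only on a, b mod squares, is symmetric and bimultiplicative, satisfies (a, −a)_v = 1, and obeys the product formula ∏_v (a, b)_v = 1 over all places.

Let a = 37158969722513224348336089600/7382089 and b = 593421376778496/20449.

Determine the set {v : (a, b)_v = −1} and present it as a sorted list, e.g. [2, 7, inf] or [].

[7, 23, 37, 47]

Mod squares: a ≡ 79994, b ≡ 161. Check v ∈ {∞, 2, 3, 5, 7, 11, 13, 19, 23, 37, 47}.
v=13: a=13^-2·(≡6), b=13^-2·(≡8) mod 13; (6|13)=-1, (8|13)=-1; (−1)^{-2·-2·6}·(-1)^-2·(-1)^-2 = +1.
v=37: a=37^3·(≡4), b=37^2·(≡22) mod 37; (4|37)=+1, (22|37)=-1; (−1)^{3·2·18}·(+1)^2·(-1)^3 = -1.
v=5: a=5^2·(≡1), b=5^0·(≡4) mod 5; (1|5)=+1, (4|5)=+1; (−1)^{2·0·2}·(+1)^0·(+1)^2 = +1.
v=∞: 79994 > 0 and 161 > 0  ⇒  (a,b)_∞ = +1.
v=47: a=47^3·(≡45), b=47^2·(≡31) mod 47; (45|47)=-1, (31|47)=-1; (−1)^{3·2·23}·(-1)^2·(-1)^3 = -1.
v=11: a=11^-2·(≡6), b=11^-2·(≡6) mod 11; (6|11)=-1, (6|11)=-1; (−1)^{-2·-2·5}·(-1)^-2·(-1)^-2 = +1.
v=19: a=19^-2·(≡4), b=19^0·(≡17) mod 19; (4|19)=+1, (17|19)=+1; (−1)^{-2·0·9}·(+1)^0·(+1)^-2 = +1.
v=23: a=23^5·(≡7), b=23^3·(≡7) mod 23; (7|23)=-1, (7|23)=-1; (−1)^{5·3·11}·(-1)^3·(-1)^5 = -1.
v=3: a=3^6·(≡2), b=3^2·(≡2) mod 3; (2|3)=-1, (2|3)=-1; (−1)^{6·2·1}·(-1)^2·(-1)^6 = +1.
v=2: v_2(a)=9, v_2(b)=8; units ≡ 5, 1 (mod 8); ε·ε+αω+βω = 0·0+9·0+8·1 ≡ 0  ⇒  (a,b)_2 = +1.
v=7: a=7^6·(≡5), b=7^1·(≡1) mod 7; (5|7)=-1, (1|7)=+1; (−1)^{6·1·3}·(-1)^1·(+1)^6 = -1.
(79994, 161 / ℚ) ramifies at {7, 23, 37, 47}: a division algebra.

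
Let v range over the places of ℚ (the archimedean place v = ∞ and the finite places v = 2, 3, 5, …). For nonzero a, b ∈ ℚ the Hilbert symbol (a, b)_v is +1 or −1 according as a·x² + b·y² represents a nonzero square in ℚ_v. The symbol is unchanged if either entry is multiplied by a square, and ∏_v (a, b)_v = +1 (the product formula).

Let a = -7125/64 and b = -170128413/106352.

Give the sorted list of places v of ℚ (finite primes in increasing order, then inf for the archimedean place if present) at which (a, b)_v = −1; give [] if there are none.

[23, inf]

(a, b) ≡ (-285, -3059) mod (ℚ^×)²; places V = {2, 3, 5, 7, 13, 17, 19, 23, 29, ∞}.
(a,b)_∞: sgn(-285)=−, sgn(-3059)=−, so -1.
(a,b)_19: α=1, u≡17; β=1, v≡13 (mod 19); (17|19)=+1, (13|19)=-1; sign (−1)^1·+1^1·-1^1 = +1.
(a,b)_5: α=3, u≡2; β=0, v≡1 (mod 5); (2|5)=-1, (1|5)=+1; sign (−1)^0·-1^0·+1^3 = +1.
(a,b)_2: α=-6, β=-4; u≡3, v≡5 (mod 8); ε(u)ε(v)=1·0, αω(v)=-6·1, βω(u)=-4·1; sum ≡ 0  ⇒  +1.
(a,b)_17: α=0, u≡9; β=-2, v≡2 (mod 17); (9|17)=+1, (2|17)=+1; sign (−1)^0·+1^-2·+1^0 = +1.
(a,b)_13: α=0, u≡1; β=2, v≡9 (mod 13); (1|13)=+1, (9|13)=+1; sign (−1)^0·+1^2·+1^0 = +1.
(a,b)_29: α=0, u≡16; β=2, v≡27 (mod 29); (16|29)=+1, (27|29)=-1; sign (−1)^0·+1^2·-1^0 = +1.
(a,b)_3: α=1, u≡1; β=2, v≡1 (mod 3); (1|3)=+1, (1|3)=+1; sign (−1)^0·+1^2·+1^1 = +1.
(a,b)_7: α=0, u≡1; β=1, v≡4 (mod 7); (1|7)=+1, (4|7)=+1; sign (−1)^0·+1^1·+1^0 = +1.
(a,b)_23: α=0, u≡22; β=-1, v≡11 (mod 23); (22|23)=-1, (11|23)=-1; sign (−1)^0·-1^-1·-1^0 = -1.
Ram(-285, -3059) = {23, ∞}; no ℚ_23-point on the conic.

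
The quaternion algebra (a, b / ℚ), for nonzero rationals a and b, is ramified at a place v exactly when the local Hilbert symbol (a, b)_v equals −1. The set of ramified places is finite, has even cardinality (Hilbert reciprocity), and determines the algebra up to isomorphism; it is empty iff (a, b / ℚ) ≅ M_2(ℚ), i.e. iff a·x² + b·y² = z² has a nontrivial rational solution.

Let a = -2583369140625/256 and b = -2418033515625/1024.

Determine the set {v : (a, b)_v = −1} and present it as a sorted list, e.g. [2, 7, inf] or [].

[2, 5, 7, 13, 17, inf]

Mod squares: a ≡ -29393, b ≡ -11305. Check v ∈ {∞, 2, 3, 5, 7, 13, 17, 19}.
v=2: v_2(a)=-8, v_2(b)=-10; units ≡ 7, 7 (mod 8); ε·ε+αω+βω = 1·1+-8·0+-10·0 ≡ 1  ⇒  (a,b)_2 = -1.
v=7: a=7^1·(≡1), b=7^1·(≡4) mod 7; (1|7)=+1, (4|7)=+1; (−1)^{1·1·3}·(+1)^1·(+1)^1 = -1.
v=5: a=5^10·(≡3), b=5^7·(≡4) mod 5; (3|5)=-1, (4|5)=+1; (−1)^{10·7·2}·(-1)^7·(+1)^10 = -1.
v=13: a=13^1·(≡12), b=13^2·(≡5) mod 13; (12|13)=+1, (5|13)=-1; (−1)^{1·2·6}·(+1)^2·(-1)^1 = -1.
v=3: a=3^2·(≡1), b=3^4·(≡2) mod 3; (1|3)=+1, (2|3)=-1; (−1)^{2·4·1}·(+1)^4·(-1)^2 = +1.
v=∞: -29393 < 0 and -11305 < 0  ⇒  (a,b)_∞ = -1.
v=17: a=17^1·(≡14), b=17^1·(≡13) mod 17; (14|17)=-1, (13|17)=+1; (−1)^{1·1·8}·(-1)^1·(+1)^1 = -1.
v=19: a=19^1·(≡17), b=19^1·(≡18) mod 19; (17|19)=+1, (18|19)=-1; (−1)^{1·1·9}·(+1)^1·(-1)^1 = +1.
Ram(-29393, -11305) = {2, 5, 7, 13, 17, ∞}; no ℚ_2-point on the conic.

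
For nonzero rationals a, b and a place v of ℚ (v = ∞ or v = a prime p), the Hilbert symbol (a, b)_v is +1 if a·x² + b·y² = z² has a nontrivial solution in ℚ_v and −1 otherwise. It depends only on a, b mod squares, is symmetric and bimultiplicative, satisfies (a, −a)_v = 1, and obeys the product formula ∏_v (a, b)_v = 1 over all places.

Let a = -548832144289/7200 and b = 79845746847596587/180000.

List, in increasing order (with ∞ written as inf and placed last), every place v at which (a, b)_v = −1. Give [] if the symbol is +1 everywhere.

Mod squares: a ≡ -18722, b ≡ 7544966. Check v ∈ {∞, 2, 3, 5, 11, 13, 19, 23, 31, 37}.
v=∞: -18722 < 0 and 7544966 > 0  ⇒  (a,b)_∞ = +1.
v=5: a=5^-2·(≡2), b=5^-4·(≡4) mod 5; (2|5)=-1, (4|5)=+1; (−1)^{-2·-4·2}·(-1)^-4·(+1)^-2 = +1.
v=23: a=23^1·(≡5), b=23^1·(≡3) mod 23; (5|23)=-1, (3|23)=+1; (−1)^{1·1·11}·(-1)^1·(+1)^1 = +1.
v=3: a=3^-2·(≡1), b=3^-2·(≡2) mod 3; (1|3)=+1, (2|3)=-1; (−1)^{-2·-2·1}·(+1)^-2·(-1)^-2 = +1.
v=37: a=37^1·(≡28), b=37^1·(≡10) mod 37; (28|37)=+1, (10|37)=+1; (−1)^{1·1·18}·(+1)^1·(+1)^1 = +1.
v=31: a=31^2·(≡4), b=31^3·(≡8) mod 31; (4|31)=+1, (8|31)=+1; (−1)^{2·3·15}·(+1)^3·(+1)^2 = +1.
v=2: v_2(a)=-5, v_2(b)=-5; units ≡ 7, 3 (mod 8); ε·ε+αω+βω = 1·1+-5·1+-5·0 ≡ 0  ⇒  (a,b)_2 = +1.
v=11: a=11^1·(≡3), b=11^1·(≡3) mod 11; (3|11)=+1, (3|11)=+1; (−1)^{1·1·5}·(+1)^1·(+1)^1 = -1.
v=13: a=13^2·(≡8), b=13^3·(≡10) mod 13; (8|13)=-1, (10|13)=+1; (−1)^{2·3·6}·(-1)^3·(+1)^2 = -1.
v=19: a=19^2·(≡18), b=19^4·(≡7) mod 19; (18|19)=-1, (7|19)=+1; (−1)^{2·4·9}·(-1)^4·(+1)^2 = +1.
(-18722, 7544966 / ℚ) ramifies at {11, 13}: a division algebra.

[11, 13]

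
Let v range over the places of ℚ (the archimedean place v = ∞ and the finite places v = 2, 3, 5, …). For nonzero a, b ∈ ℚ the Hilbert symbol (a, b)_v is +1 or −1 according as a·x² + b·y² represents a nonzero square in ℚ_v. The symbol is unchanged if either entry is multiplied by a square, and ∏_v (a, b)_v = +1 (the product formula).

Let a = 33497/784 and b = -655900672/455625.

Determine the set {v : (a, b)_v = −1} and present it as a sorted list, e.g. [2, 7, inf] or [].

[19, 41]

(a, b) ≡ (33497, -817) mod (ℚ^×)²; places V = {2, 3, 5, 7, 19, 41, 43, ∞}.
(a,b)_2: α=-4, β=14; u≡1, v≡7 (mod 8); ε(u)ε(v)=0·1, αω(v)=-4·0, βω(u)=14·0; sum ≡ 0  ⇒  +1.
(a,b)_19: α=1, u≡3; β=1, v≡10 (mod 19); (3|19)=-1, (10|19)=-1; sign (−1)^1·-1^1·-1^1 = -1.
(a,b)_43: α=1, u≡22; β=1, v≡38 (mod 43); (22|43)=-1, (38|43)=+1; sign (−1)^1·-1^1·+1^1 = +1.
(a,b)_5: α=0, u≡3; β=-4, v≡2 (mod 5); (3|5)=-1, (2|5)=-1; sign (−1)^0·-1^-4·-1^0 = +1.
(a,b)_∞: sgn(33497)=+, sgn(-817)=−, so +1.
(a,b)_3: α=0, u≡2; β=-6, v≡2 (mod 3); (2|3)=-1, (2|3)=-1; sign (−1)^0·-1^-6·-1^0 = +1.
(a,b)_41: α=1, u≡24; β=0, v≡7 (mod 41); (24|41)=-1, (7|41)=-1; sign (−1)^0·-1^0·-1^1 = -1.
(a,b)_7: α=-2, u≡1; β=2, v≡4 (mod 7); (1|7)=+1, (4|7)=+1; sign (−1)^0·+1^2·+1^-2 = +1.
Ram(33497, -817) = {19, 41}; no ℚ_19-point on the conic.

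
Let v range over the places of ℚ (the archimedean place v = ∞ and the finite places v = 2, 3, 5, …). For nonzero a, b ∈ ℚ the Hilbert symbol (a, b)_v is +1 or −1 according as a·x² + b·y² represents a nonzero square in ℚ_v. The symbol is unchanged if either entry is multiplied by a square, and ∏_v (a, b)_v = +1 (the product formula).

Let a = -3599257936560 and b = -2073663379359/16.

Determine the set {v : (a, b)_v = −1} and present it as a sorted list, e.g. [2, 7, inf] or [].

Mod squares: a ≡ -90915, b ≡ -551. Check v ∈ {∞, 2, 3, 5, 11, 13, 19, 29}.
v=3: a=3^1·(≡1), b=3^2·(≡1) mod 3; (1|3)=+1, (1|3)=+1; (−1)^{1·2·1}·(+1)^2·(+1)^1 = +1.
v=11: a=11^5·(≡8), b=11^4·(≡2) mod 11; (8|11)=-1, (2|11)=-1; (−1)^{5·4·5}·(-1)^4·(-1)^5 = -1.
v=∞: -90915 < 0 and -551 < 0  ⇒  (a,b)_∞ = -1.
v=13: a=13^2·(≡11), b=13^4·(≡7) mod 13; (11|13)=-1, (7|13)=-1; (−1)^{2·4·6}·(-1)^4·(-1)^2 = +1.
v=29: a=29^1·(≡26), b=29^1·(≡3) mod 29; (26|29)=-1, (3|29)=-1; (−1)^{1·1·14}·(-1)^1·(-1)^1 = +1.
v=5: a=5^1·(≡3), b=5^0·(≡1) mod 5; (3|5)=-1, (1|5)=+1; (−1)^{1·0·2}·(-1)^0·(+1)^1 = +1.
v=2: v_2(a)=4, v_2(b)=-4; units ≡ 5, 1 (mod 8); ε·ε+αω+βω = 0·0+4·0+-4·1 ≡ 0  ⇒  (a,b)_2 = +1.
v=19: a=19^1·(≡8), b=19^1·(≡9) mod 19; (8|19)=-1, (9|19)=+1; (−1)^{1·1·9}·(-1)^1·(+1)^1 = +1.
Ram(-90915, -551) = {11, ∞}; no ℚ_11-point on the conic.

[11, inf]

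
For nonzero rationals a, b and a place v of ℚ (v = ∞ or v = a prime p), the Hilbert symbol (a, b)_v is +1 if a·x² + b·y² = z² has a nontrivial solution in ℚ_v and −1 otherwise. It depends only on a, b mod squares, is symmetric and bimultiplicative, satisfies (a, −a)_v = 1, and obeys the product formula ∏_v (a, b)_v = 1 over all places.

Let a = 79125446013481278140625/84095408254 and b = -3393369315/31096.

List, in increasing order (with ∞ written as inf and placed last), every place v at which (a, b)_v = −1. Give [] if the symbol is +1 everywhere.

Mod squares: a ≡ 46, b ≡ -20010. Check v ∈ {∞, 2, 3, 5, 7, 11, 13, 19, 23, 29}.
v=13: a=13^-4·(≡5), b=13^-2·(≡1) mod 13; (5|13)=-1, (1|13)=+1; (−1)^{-4·-2·6}·(-1)^-2·(+1)^-4 = +1.
v=11: a=11^-2·(≡6), b=11^0·(≡6) mod 11; (6|11)=-1, (6|11)=-1; (−1)^{-2·0·5}·(-1)^0·(-1)^-2 = +1.
v=3: a=3^10·(≡1), b=3^3·(≡2) mod 3; (1|3)=+1, (2|3)=-1; (−1)^{10·3·1}·(+1)^3·(-1)^10 = +1.
v=7: a=7^10·(≡4), b=7^4·(≡3) mod 7; (4|7)=+1, (3|7)=-1; (−1)^{10·4·3}·(+1)^4·(-1)^10 = +1.
v=2: v_2(a)=-1, v_2(b)=-3; units ≡ 7, 3 (mod 8); ε·ε+αω+βω = 1·1+-1·1+-3·0 ≡ 0  ⇒  (a,b)_2 = +1.
v=23: a=23^-3·(≡3), b=23^-1·(≡6) mod 23; (3|23)=+1, (6|23)=+1; (−1)^{-3·-1·11}·(+1)^-1·(+1)^-3 = -1.
v=29: a=29^2·(≡11), b=29^1·(≡4) mod 29; (11|29)=-1, (4|29)=+1; (−1)^{2·1·14}·(-1)^1·(+1)^2 = -1.
v=19: a=19^2·(≡10), b=19^2·(≡1) mod 19; (10|19)=-1, (1|19)=+1; (−1)^{2·2·9}·(-1)^2·(+1)^2 = +1.
v=∞: 46 > 0 and -20010 < 0  ⇒  (a,b)_∞ = +1.
v=5: a=5^6·(≡4), b=5^1·(≡2) mod 5; (4|5)=+1, (2|5)=-1; (−1)^{6·1·2}·(+1)^1·(-1)^6 = +1.
|Ram(46, -20010)| = 2, even; anisotropic at {23, 29}.

[23, 29]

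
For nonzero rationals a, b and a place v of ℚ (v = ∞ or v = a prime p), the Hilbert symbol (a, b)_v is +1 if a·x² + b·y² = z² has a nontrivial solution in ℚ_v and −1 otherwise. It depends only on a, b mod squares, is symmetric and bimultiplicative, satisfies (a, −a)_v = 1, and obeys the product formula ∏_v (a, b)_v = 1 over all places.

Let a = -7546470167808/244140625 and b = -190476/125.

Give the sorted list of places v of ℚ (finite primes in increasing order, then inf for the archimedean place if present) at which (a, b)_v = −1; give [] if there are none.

(a, b) ≡ (-13, -26455) mod (ℚ^×)²; places V = {2, 3, 5, 11, 13, 37, ∞}.
(a,b)_13: α=3, u≡10; β=1, v≡8 (mod 13); (10|13)=+1, (8|13)=-1; sign (−1)^0·+1^1·-1^3 = -1.
(a,b)_3: α=4, u≡2; β=2, v≡2 (mod 3); (2|3)=-1, (2|3)=-1; sign (−1)^0·-1^2·-1^4 = +1.
(a,b)_11: α=2, u≡5; β=1, v≡5 (mod 11); (5|11)=+1, (5|11)=+1; sign (−1)^0·+1^1·+1^2 = +1.
(a,b)_5: α=-12, u≡2; β=-3, v≡4 (mod 5); (2|5)=-1, (4|5)=+1; sign (−1)^0·-1^-3·+1^-12 = -1.
(a,b)_∞: sgn(-13)=−, sgn(-26455)=−, so -1.
(a,b)_2: α=8, β=2; u≡3, v≡1 (mod 8); ε(u)ε(v)=1·0, αω(v)=8·0, βω(u)=2·1; sum ≡ 0  ⇒  +1.
(a,b)_37: α=2, u≡35; β=1, v≡34 (mod 37); (35|37)=-1, (34|37)=+1; sign (−1)^0·-1^1·+1^2 = -1.
Ram(-13, -26455) = {5, 13, 37, ∞}; no ℚ_5-point on the conic.

[5, 13, 37, inf]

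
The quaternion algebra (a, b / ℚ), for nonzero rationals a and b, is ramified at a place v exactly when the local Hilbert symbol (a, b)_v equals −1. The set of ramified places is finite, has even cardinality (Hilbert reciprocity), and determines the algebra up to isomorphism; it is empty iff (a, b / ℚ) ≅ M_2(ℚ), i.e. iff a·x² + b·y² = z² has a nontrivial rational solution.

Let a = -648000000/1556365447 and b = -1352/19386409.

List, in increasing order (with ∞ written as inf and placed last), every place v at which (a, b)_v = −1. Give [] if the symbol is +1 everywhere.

[7, inf]

Mod squares: a ≡ -14, b ≡ -2. Check v ∈ {∞, 2, 3, 5, 7, 13, 17, 31, 37}.
v=31: a=31^-2·(≡30), b=31^0·(≡12) mod 31; (30|31)=-1, (12|31)=-1; (−1)^{-2·0·15}·(-1)^0·(-1)^-2 = +1.
v=7: a=7^-1·(≡3), b=7^-2·(≡6) mod 7; (3|7)=-1, (6|7)=-1; (−1)^{-1·-2·3}·(-1)^-2·(-1)^-1 = -1.
v=5: a=5^6·(≡4), b=5^0·(≡2) mod 5; (4|5)=+1, (2|5)=-1; (−1)^{6·0·2}·(+1)^0·(-1)^6 = +1.
v=13: a=13^-2·(≡12), b=13^2·(≡6) mod 13; (12|13)=+1, (6|13)=-1; (−1)^{-2·2·6}·(+1)^2·(-1)^-2 = +1.
v=17: a=17^0·(≡3), b=17^-2·(≡9) mod 17; (3|17)=-1, (9|17)=+1; (−1)^{0·-2·8}·(-1)^-2·(+1)^0 = +1.
v=3: a=3^4·(≡1), b=3^0·(≡1) mod 3; (1|3)=+1, (1|3)=+1; (−1)^{4·0·1}·(+1)^0·(+1)^4 = +1.
v=2: v_2(a)=9, v_2(b)=3; units ≡ 1, 7 (mod 8); ε·ε+αω+βω = 0·1+9·0+3·0 ≡ 0  ⇒  (a,b)_2 = +1.
v=37: a=37^-2·(≡18), b=37^-2·(≡2) mod 37; (18|37)=-1, (2|37)=-1; (−1)^{-2·-2·18}·(-1)^-2·(-1)^-2 = +1.
v=∞: -14 < 0 and -2 < 0  ⇒  (a,b)_∞ = -1.
Ram(-14, -2) = {7, ∞}; no ℚ_7-point on the conic.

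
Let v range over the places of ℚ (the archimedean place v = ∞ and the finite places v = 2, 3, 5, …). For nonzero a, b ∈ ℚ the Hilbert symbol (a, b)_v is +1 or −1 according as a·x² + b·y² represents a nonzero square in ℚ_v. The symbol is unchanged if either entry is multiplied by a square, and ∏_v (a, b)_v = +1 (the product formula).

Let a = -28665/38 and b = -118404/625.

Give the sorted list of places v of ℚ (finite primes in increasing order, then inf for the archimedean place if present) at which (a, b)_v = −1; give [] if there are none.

[23, inf]

Mod squares: a ≡ -2470, b ≡ -3289. Check v ∈ {∞, 2, 3, 5, 7, 11, 13, 19, 23}.
v=∞: -2470 < 0 and -3289 < 0  ⇒  (a,b)_∞ = -1.
v=2: v_2(a)=-1, v_2(b)=2; units ≡ 5, 7 (mod 8); ε·ε+αω+βω = 0·1+-1·0+2·1 ≡ 0  ⇒  (a,b)_2 = +1.
v=11: a=11^0·(≡9), b=11^1·(≡3) mod 11; (9|11)=+1, (3|11)=+1; (−1)^{0·1·5}·(+1)^1·(+1)^0 = +1.
v=13: a=13^1·(≡8), b=13^1·(≡5) mod 13; (8|13)=-1, (5|13)=-1; (−1)^{1·1·6}·(-1)^1·(-1)^1 = +1.
v=3: a=3^2·(≡2), b=3^2·(≡2) mod 3; (2|3)=-1, (2|3)=-1; (−1)^{2·2·1}·(-1)^2·(-1)^2 = +1.
v=5: a=5^1·(≡4), b=5^-4·(≡1) mod 5; (4|5)=+1, (1|5)=+1; (−1)^{1·-4·2}·(+1)^-4·(+1)^1 = +1.
v=7: a=7^2·(≡1), b=7^0·(≡4) mod 7; (1|7)=+1, (4|7)=+1; (−1)^{2·0·3}·(+1)^0·(+1)^2 = +1.
v=23: a=23^0·(≡21), b=23^1·(≡1) mod 23; (21|23)=-1, (1|23)=+1; (−1)^{0·1·11}·(-1)^1·(+1)^0 = -1.
v=19: a=19^-1·(≡3), b=19^0·(≡17) mod 19; (3|19)=-1, (17|19)=+1; (−1)^{-1·0·9}·(-1)^0·(+1)^-1 = +1.
(-2470, -3289 / ℚ) ramifies at {23, ∞}: a division algebra.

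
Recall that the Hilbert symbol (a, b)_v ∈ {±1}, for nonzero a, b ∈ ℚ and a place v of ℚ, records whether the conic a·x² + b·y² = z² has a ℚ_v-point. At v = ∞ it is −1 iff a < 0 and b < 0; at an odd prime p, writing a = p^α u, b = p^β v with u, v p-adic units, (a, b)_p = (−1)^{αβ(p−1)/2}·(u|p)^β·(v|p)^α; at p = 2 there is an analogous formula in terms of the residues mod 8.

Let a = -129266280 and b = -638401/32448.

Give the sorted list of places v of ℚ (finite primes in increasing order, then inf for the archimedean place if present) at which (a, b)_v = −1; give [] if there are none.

[2, 5, 11, inf]

Mod squares: a ≡ -44330, b ≡ -3. Check v ∈ {∞, 2, 3, 5, 11, 13, 17, 31, 47}.
v=31: a=31^1·(≡23), b=31^0·(≡2) mod 31; (23|31)=-1, (2|31)=+1; (−1)^{1·0·15}·(-1)^0·(+1)^1 = +1.
v=2: v_2(a)=3, v_2(b)=-6; units ≡ 3, 5 (mod 8); ε·ε+αω+βω = 1·0+3·1+-6·1 ≡ 1  ⇒  (a,b)_2 = -1.
v=5: a=5^1·(≡4), b=5^0·(≡3) mod 5; (4|5)=+1, (3|5)=-1; (−1)^{1·0·2}·(+1)^0·(-1)^1 = -1.
v=3: a=3^6·(≡1), b=3^-1·(≡2) mod 3; (1|3)=+1, (2|3)=-1; (−1)^{6·-1·1}·(+1)^-1·(-1)^6 = +1.
v=13: a=13^1·(≡10), b=13^-2·(≡12) mod 13; (10|13)=+1, (12|13)=+1; (−1)^{1·-2·6}·(+1)^-2·(+1)^1 = +1.
v=11: a=11^1·(≡7), b=11^0·(≡8) mod 11; (7|11)=-1, (8|11)=-1; (−1)^{1·0·5}·(-1)^0·(-1)^1 = -1.
v=∞: -44330 < 0 and -3 < 0  ⇒  (a,b)_∞ = -1.
v=47: a=47^0·(≡29), b=47^2·(≡44) mod 47; (29|47)=-1, (44|47)=-1; (−1)^{0·2·23}·(-1)^2·(-1)^0 = +1.
v=17: a=17^0·(≡3), b=17^2·(≡10) mod 17; (3|17)=-1, (10|17)=-1; (−1)^{0·2·8}·(-1)^2·(-1)^0 = +1.
Ram(-44330, -3) = {2, 5, 11, ∞}; no ℚ_2-point on the conic.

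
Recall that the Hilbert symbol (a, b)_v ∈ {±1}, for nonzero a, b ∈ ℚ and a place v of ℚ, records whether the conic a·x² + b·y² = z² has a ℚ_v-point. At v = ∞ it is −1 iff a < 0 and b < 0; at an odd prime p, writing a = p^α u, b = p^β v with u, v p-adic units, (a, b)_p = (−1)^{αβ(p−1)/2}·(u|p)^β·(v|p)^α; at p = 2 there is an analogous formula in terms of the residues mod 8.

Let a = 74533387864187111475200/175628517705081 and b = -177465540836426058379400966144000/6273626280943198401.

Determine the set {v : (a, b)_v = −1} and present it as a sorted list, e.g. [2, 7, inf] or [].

Mod squares: a ≡ 2, b ≡ -1761110. Check v ∈ {∞, 2, 3, 5, 7, 13, 17, 19, 23, 31, 53}.
v=53: a=53^-2·(≡35), b=53^-2·(≡31) mod 53; (35|53)=-1, (31|53)=-1; (−1)^{-2·-2·26}·(-1)^-2·(-1)^-2 = +1.
v=13: a=13^4·(≡5), b=13^7·(≡12) mod 13; (5|13)=-1, (12|13)=+1; (−1)^{4·7·6}·(-1)^7·(+1)^4 = -1.
v=5: a=5^2·(≡3), b=5^3·(≡3) mod 5; (3|5)=-1, (3|5)=-1; (−1)^{2·3·2}·(-1)^3·(-1)^2 = -1.
v=17: a=17^2·(≡16), b=17^2·(≡10) mod 17; (16|17)=+1, (10|17)=-1; (−1)^{2·2·8}·(+1)^2·(-1)^2 = +1.
v=3: a=3^-12·(≡2), b=3^-18·(≡1) mod 3; (2|3)=-1, (1|3)=+1; (−1)^{-12·-18·1}·(-1)^-18·(+1)^-12 = +1.
v=∞: 2 > 0 and -1761110 < 0  ⇒  (a,b)_∞ = +1.
v=23: a=23^2·(≡2), b=23^3·(≡15) mod 23; (2|23)=+1, (15|23)=-1; (−1)^{2·3·11}·(+1)^3·(-1)^2 = +1.
v=7: a=7^-6·(≡2), b=7^-8·(≡5) mod 7; (2|7)=+1, (5|7)=-1; (−1)^{-6·-8·3}·(+1)^-8·(-1)^-6 = +1.
v=2: v_2(a)=11, v_2(b)=15; units ≡ 1, 5 (mod 8); ε·ε+αω+βω = 0·0+11·1+15·0 ≡ 1  ⇒  (a,b)_2 = -1.
v=19: a=19^2·(≡13), b=19^3·(≡11) mod 19; (13|19)=-1, (11|19)=+1; (−1)^{2·3·9}·(-1)^3·(+1)^2 = -1.
v=31: a=31^4·(≡1), b=31^5·(≡24) mod 31; (1|31)=+1, (24|31)=-1; (−1)^{4·5·15}·(+1)^5·(-1)^4 = +1.
(2, -1761110 / ℚ) ramifies at {2, 5, 13, 19}: a division algebra.

[2, 5, 13, 19]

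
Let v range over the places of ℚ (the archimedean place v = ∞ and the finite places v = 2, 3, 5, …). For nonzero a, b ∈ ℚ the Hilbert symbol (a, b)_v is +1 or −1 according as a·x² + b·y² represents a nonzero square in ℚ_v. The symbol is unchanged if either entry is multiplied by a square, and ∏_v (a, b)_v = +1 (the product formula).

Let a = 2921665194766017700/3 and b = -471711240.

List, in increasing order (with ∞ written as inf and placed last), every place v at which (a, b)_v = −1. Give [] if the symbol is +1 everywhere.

Mod squares: a ≡ 51051, b ≡ -2210. Check v ∈ {∞, 2, 3, 5, 7, 11, 13, 17}.
v=11: a=11^5·(≡7), b=11^2·(≡4) mod 11; (7|11)=-1, (4|11)=+1; (−1)^{5·2·5}·(-1)^2·(+1)^5 = +1.
v=17: a=17^3·(≡7), b=17^1·(≡3) mod 17; (7|17)=-1, (3|17)=-1; (−1)^{3·1·8}·(-1)^1·(-1)^3 = +1.
v=7: a=7^5·(≡6), b=7^2·(≡4) mod 7; (6|7)=-1, (4|7)=+1; (−1)^{5·2·3}·(-1)^2·(+1)^5 = +1.
v=13: a=13^3·(≡3), b=13^1·(≡3) mod 13; (3|13)=+1, (3|13)=+1; (−1)^{3·1·6}·(+1)^1·(+1)^3 = +1.
v=5: a=5^2·(≡1), b=5^1·(≡2) mod 5; (1|5)=+1, (2|5)=-1; (−1)^{2·1·2}·(+1)^1·(-1)^2 = +1.
v=∞: 51051 > 0 and -2210 < 0  ⇒  (a,b)_∞ = +1.
v=3: a=3^-1·(≡1), b=3^2·(≡1) mod 3; (1|3)=+1, (1|3)=+1; (−1)^{-1·2·1}·(+1)^2·(+1)^-1 = +1.
v=2: v_2(a)=2, v_2(b)=3; units ≡ 3, 7 (mod 8); ε·ε+αω+βω = 1·1+2·0+3·1 ≡ 0  ⇒  (a,b)_2 = +1.
Ram(a, b) = ∅: the form 51051·x² + -2210·y² − z² is isotropic over every ℚ_v, so by Hasse–Minkowski it is isotropic over ℚ.

[]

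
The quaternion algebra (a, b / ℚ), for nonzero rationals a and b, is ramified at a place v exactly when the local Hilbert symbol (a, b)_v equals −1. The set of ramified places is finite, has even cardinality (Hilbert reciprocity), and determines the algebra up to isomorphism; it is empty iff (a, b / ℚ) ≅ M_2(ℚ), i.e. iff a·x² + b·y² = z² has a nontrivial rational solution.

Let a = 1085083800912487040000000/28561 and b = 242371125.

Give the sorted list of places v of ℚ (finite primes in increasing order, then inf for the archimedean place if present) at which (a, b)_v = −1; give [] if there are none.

Mod squares: a ≡ 2154410, b ≡ 1077205. Check v ∈ {∞, 2, 3, 5, 7, 13, 17, 19, 23, 29}.
v=29: a=29^3·(≡8), b=29^1·(≡28) mod 29; (8|29)=-1, (28|29)=+1; (−1)^{3·1·14}·(-1)^1·(+1)^3 = -1.
v=3: a=3^0·(≡2), b=3^2·(≡1) mod 3; (2|3)=-1, (1|3)=+1; (−1)^{0·2·1}·(-1)^2·(+1)^0 = +1.
v=23: a=23^3·(≡22), b=23^1·(≡11) mod 23; (22|23)=-1, (11|23)=-1; (−1)^{3·1·11}·(-1)^1·(-1)^3 = -1.
v=∞: 2154410 > 0 and 1077205 > 0  ⇒  (a,b)_∞ = +1.
v=17: a=17^1·(≡12), b=17^1·(≡7) mod 17; (12|17)=-1, (7|17)=-1; (−1)^{1·1·8}·(-1)^1·(-1)^1 = +1.
v=5: a=5^7·(≡2), b=5^3·(≡4) mod 5; (2|5)=-1, (4|5)=+1; (−1)^{7·3·2}·(-1)^3·(+1)^7 = -1.
v=2: v_2(a)=13, v_2(b)=0; units ≡ 5, 5 (mod 8); ε·ε+αω+βω = 0·0+13·1+0·1 ≡ 1  ⇒  (a,b)_2 = -1.
v=19: a=19^3·(≡16), b=19^1·(≡3) mod 19; (16|19)=+1, (3|19)=-1; (−1)^{3·1·9}·(+1)^1·(-1)^3 = +1.
v=7: a=7^2·(≡5), b=7^0·(≡3) mod 7; (5|7)=-1, (3|7)=-1; (−1)^{2·0·3}·(-1)^0·(-1)^2 = +1.
v=13: a=13^-4·(≡2), b=13^0·(≡9) mod 13; (2|13)=-1, (9|13)=+1; (−1)^{-4·0·6}·(-1)^0·(+1)^-4 = +1.
(2154410, 1077205 / ℚ) ramifies at {2, 5, 23, 29}: a division algebra.

[2, 5, 23, 29]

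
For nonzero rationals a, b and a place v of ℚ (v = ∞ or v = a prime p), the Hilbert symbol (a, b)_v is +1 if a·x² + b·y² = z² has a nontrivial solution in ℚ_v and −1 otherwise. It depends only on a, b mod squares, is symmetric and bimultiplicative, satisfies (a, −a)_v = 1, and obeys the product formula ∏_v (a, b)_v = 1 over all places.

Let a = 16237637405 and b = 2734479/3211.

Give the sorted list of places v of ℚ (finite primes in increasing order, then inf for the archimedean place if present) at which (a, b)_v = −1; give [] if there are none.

[11, 19, 23, 31]

Mod squares: a ≡ 46805, b ≡ 589. Check v ∈ {∞, 2, 3, 5, 11, 13, 19, 23, 31, 37}.
v=3: a=3^0·(≡2), b=3^6·(≡1) mod 3; (2|3)=-1, (1|3)=+1; (−1)^{0·6·1}·(-1)^6·(+1)^0 = +1.
v=2: v_2(a)=0, v_2(b)=0; units ≡ 5, 5 (mod 8); ε·ε+αω+βω = 0·0+0·1+0·1 ≡ 0  ⇒  (a,b)_2 = +1.
v=5: a=5^1·(≡1), b=5^0·(≡4) mod 5; (1|5)=+1, (4|5)=+1; (−1)^{1·0·2}·(+1)^0·(+1)^1 = +1.
v=∞: 46805 > 0 and 589 > 0  ⇒  (a,b)_∞ = +1.
v=23: a=23^1·(≡17), b=23^0·(≡22) mod 23; (17|23)=-1, (22|23)=-1; (−1)^{1·0·11}·(-1)^0·(-1)^1 = -1.
v=31: a=31^2·(≡24), b=31^1·(≡18) mod 31; (24|31)=-1, (18|31)=+1; (−1)^{2·1·15}·(-1)^1·(+1)^2 = -1.
v=11: a=11^1·(≡5), b=11^2·(≡6) mod 11; (5|11)=+1, (6|11)=-1; (−1)^{1·2·5}·(+1)^2·(-1)^1 = -1.
v=13: a=13^0·(≡2), b=13^-2·(≡12) mod 13; (2|13)=-1, (12|13)=+1; (−1)^{0·-2·6}·(-1)^-2·(+1)^0 = +1.
v=19: a=19^2·(≡12), b=19^-1·(≡10) mod 19; (12|19)=-1, (10|19)=-1; (−1)^{2·-1·9}·(-1)^-1·(-1)^2 = -1.
v=37: a=37^1·(≡26), b=37^0·(≡10) mod 37; (26|37)=+1, (10|37)=+1; (−1)^{1·0·18}·(+1)^0·(+1)^1 = +1.
|Ram(46805, 589)| = 4, even; anisotropic at {11, 19, 23, 31}.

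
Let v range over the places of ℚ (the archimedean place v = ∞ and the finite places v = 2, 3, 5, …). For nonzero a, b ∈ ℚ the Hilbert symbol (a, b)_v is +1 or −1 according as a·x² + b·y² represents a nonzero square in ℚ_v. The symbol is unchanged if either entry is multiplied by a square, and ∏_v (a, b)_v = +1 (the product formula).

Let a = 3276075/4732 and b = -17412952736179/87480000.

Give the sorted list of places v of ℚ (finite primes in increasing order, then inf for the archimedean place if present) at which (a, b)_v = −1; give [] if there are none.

(a, b) ≡ (21, -273) mod (ℚ^×)²; places V = {2, 3, 5, 7, 11, 13, 19, 23, ∞}.
(a,b)_19: α=2, u≡12; β=2, v≡10 (mod 19); (12|19)=-1, (10|19)=-1; sign (−1)^0·-1^2·-1^2 = +1.
(a,b)_5: α=2, u≡4; β=-4, v≡2 (mod 5); (4|5)=+1, (2|5)=-1; sign (−1)^0·+1^-4·-1^2 = +1.
(a,b)_3: α=1, u≡1; β=-7, v≡2 (mod 3); (1|3)=+1, (2|3)=-1; sign (−1)^1·+1^-7·-1^1 = +1.
(a,b)_2: α=-2, β=-6; u≡5, v≡7 (mod 8); ε(u)ε(v)=0·1, αω(v)=-2·0, βω(u)=-6·1; sum ≡ 0  ⇒  +1.
(a,b)_23: α=0, u≡19; β=2, v≡16 (mod 23); (19|23)=-1, (16|23)=+1; sign (−1)^0·-1^2·+1^0 = +1.
(a,b)_11: α=2, u≡2; β=2, v≡7 (mod 11); (2|11)=-1, (7|11)=-1; sign (−1)^0·-1^2·-1^2 = +1.
(a,b)_∞: sgn(21)=+, sgn(-273)=−, so +1.
(a,b)_13: α=-2, u≡5; β=3, v≡2 (mod 13); (5|13)=-1, (2|13)=-1; sign (−1)^0·-1^3·-1^-2 = -1.
(a,b)_7: α=-1, u≡3; β=3, v≡3 (mod 7); (3|7)=-1, (3|7)=-1; sign (−1)^1·-1^3·-1^-1 = -1.
(21, -273 / ℚ) ramifies at {7, 13}: a division algebra.

[7, 13]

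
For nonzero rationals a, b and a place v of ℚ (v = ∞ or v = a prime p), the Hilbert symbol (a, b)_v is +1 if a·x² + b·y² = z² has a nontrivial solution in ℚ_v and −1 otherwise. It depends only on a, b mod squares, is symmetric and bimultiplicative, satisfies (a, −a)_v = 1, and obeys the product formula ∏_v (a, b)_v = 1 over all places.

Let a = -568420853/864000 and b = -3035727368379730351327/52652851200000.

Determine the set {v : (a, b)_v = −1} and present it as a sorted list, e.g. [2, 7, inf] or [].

(a, b) ≡ (-1155, -210) mod (ℚ^×)²; places V = {2, 3, 5, 7, 11, 13, 19, 23, 31, ∞}.
(a,b)_5: α=-3, u≡1; β=-5, v≡2 (mod 5); (1|5)=+1, (2|5)=-1; sign (−1)^0·+1^-5·-1^-3 = -1.
(a,b)_2: α=-8, β=-17; u≡5, v≡7 (mod 8); ε(u)ε(v)=0·1, αω(v)=-8·0, βω(u)=-17·1; sum ≡ 1  ⇒  -1.
(a,b)_23: α=0, u≡4; β=-2, v≡11 (mod 23); (4|23)=+1, (11|23)=-1; sign (−1)^0·+1^-2·-1^0 = +1.
(a,b)_∞: sgn(-1155)=−, sgn(-210)=−, so -1.
(a,b)_11: α=3, u≡9; β=4, v≡6 (mod 11); (9|11)=+1, (6|11)=-1; sign (−1)^0·+1^4·-1^3 = -1.
(a,b)_13: α=2, u≡2; β=6, v≡8 (mod 13); (2|13)=-1, (8|13)=-1; sign (−1)^0·-1^6·-1^2 = +1.
(a,b)_31: α=0, u≡17; β=2, v≡16 (mod 31); (17|31)=-1, (16|31)=+1; sign (−1)^0·-1^2·+1^0 = +1.
(a,b)_19: α=2, u≡4; β=4, v≡13 (mod 19); (4|19)=+1, (13|19)=-1; sign (−1)^0·+1^4·-1^2 = +1.
(a,b)_3: α=-3, u≡2; β=-5, v≡2 (mod 3); (2|3)=-1, (2|3)=-1; sign (−1)^1·-1^-5·-1^-3 = -1.
(a,b)_7: α=1, u≡6; β=3, v≡6 (mod 7); (6|7)=-1, (6|7)=-1; sign (−1)^1·-1^3·-1^1 = -1.
Ram(-1155, -210) = {2, 3, 5, 7, 11, ∞}; no ℚ_2-point on the conic.

[2, 3, 5, 7, 11, inf]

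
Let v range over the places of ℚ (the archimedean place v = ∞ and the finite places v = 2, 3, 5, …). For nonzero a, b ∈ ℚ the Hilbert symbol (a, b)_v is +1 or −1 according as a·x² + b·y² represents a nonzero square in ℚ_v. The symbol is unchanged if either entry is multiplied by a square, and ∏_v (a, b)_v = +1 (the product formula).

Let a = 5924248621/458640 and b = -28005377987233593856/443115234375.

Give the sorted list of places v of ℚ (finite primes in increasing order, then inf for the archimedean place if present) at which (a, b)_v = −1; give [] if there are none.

[2, 3, 13, 23]

Mod squares: a ≡ 482885, b ≡ -62790. Check v ∈ {∞, 2, 3, 5, 7, 11, 13, 17, 19, 23, 47}.
v=11: a=11^0·(≡10), b=11^-2·(≡3) mod 11; (10|11)=-1, (3|11)=+1; (−1)^{0·-2·5}·(-1)^-2·(+1)^0 = +1.
v=7: a=7^-2·(≡4), b=7^5·(≡1) mod 7; (4|7)=+1, (1|7)=+1; (−1)^{-2·5·3}·(+1)^5·(+1)^-2 = +1.
v=5: a=5^-1·(≡2), b=5^-13·(≡3) mod 5; (2|5)=-1, (3|5)=-1; (−1)^{-1·-13·2}·(-1)^-13·(-1)^-1 = +1.
v=19: a=19^3·(≡2), b=19^4·(≡11) mod 19; (2|19)=-1, (11|19)=+1; (−1)^{3·4·9}·(-1)^4·(+1)^3 = +1.
v=∞: 482885 > 0 and -62790 < 0  ⇒  (a,b)_∞ = +1.
v=47: a=47^2·(≡27), b=47^0·(≡21) mod 47; (27|47)=+1, (21|47)=+1; (−1)^{2·0·23}·(+1)^0·(+1)^2 = +1.
v=13: a=13^-1·(≡4), b=13^1·(≡5) mod 13; (4|13)=+1, (5|13)=-1; (−1)^{-1·1·6}·(+1)^1·(-1)^-1 = -1.
v=17: a=17^1·(≡16), b=17^4·(≡16) mod 17; (16|17)=+1, (16|17)=+1; (−1)^{1·4·8}·(+1)^4·(+1)^1 = +1.
v=3: a=3^-2·(≡2), b=3^-1·(≡1) mod 3; (2|3)=-1, (1|3)=+1; (−1)^{-2·-1·1}·(-1)^-1·(+1)^-2 = -1.
v=23: a=23^1·(≡10), b=23^1·(≡10) mod 23; (10|23)=-1, (10|23)=-1; (−1)^{1·1·11}·(-1)^1·(-1)^1 = -1.
v=2: v_2(a)=-4, v_2(b)=9; units ≡ 5, 5 (mod 8); ε·ε+αω+βω = 0·0+-4·1+9·1 ≡ 1  ⇒  (a,b)_2 = -1.
(482885, -62790 / ℚ) ramifies at {2, 3, 13, 23}: a division algebra.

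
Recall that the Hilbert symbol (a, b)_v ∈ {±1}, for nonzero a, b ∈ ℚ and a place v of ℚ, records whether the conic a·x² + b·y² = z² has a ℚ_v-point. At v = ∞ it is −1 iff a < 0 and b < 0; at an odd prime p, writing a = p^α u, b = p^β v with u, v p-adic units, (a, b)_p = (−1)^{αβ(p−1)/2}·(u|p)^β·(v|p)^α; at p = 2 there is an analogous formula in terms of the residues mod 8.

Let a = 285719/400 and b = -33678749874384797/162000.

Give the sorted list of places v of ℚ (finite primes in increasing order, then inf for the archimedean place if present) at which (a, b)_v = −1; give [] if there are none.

(a, b) ≡ (119, -29785) mod (ℚ^×)²; places V = {2, 3, 5, 7, 13, 17, 23, 29, 37, 53, ∞}.
(a,b)_3: α=0, u≡2; β=-4, v≡2 (mod 3); (2|3)=-1, (2|3)=-1; sign (−1)^0·-1^-4·-1^0 = +1.
(a,b)_17: α=1, u≡5; β=2, v≡4 (mod 17); (5|17)=-1, (4|17)=+1; sign (−1)^0·-1^2·+1^1 = +1.
(a,b)_37: α=0, u≡31; β=1, v≡4 (mod 37); (31|37)=-1, (4|37)=+1; sign (−1)^0·-1^1·+1^0 = -1.
(a,b)_5: α=-2, u≡4; β=-3, v≡3 (mod 5); (4|5)=+1, (3|5)=-1; sign (−1)^0·+1^-3·-1^-2 = +1.
(a,b)_7: α=5, u≡3; β=3, v≡2 (mod 7); (3|7)=-1, (2|7)=+1; sign (−1)^1·-1^3·+1^5 = +1.
(a,b)_23: α=0, u≡4; β=1, v≡12 (mod 23); (4|23)=+1, (12|23)=+1; sign (−1)^0·+1^1·+1^0 = +1.
(a,b)_53: α=0, u≡9; β=2, v≡42 (mod 53); (9|53)=+1, (42|53)=+1; sign (−1)^0·+1^2·+1^0 = +1.
(a,b)_29: α=0, u≡3; β=2, v≡17 (mod 29); (3|29)=-1, (17|29)=-1; sign (−1)^0·-1^2·-1^0 = +1.
(a,b)_13: α=0, u≡7; β=2, v≡5 (mod 13); (7|13)=-1, (5|13)=-1; sign (−1)^0·-1^2·-1^0 = +1.
(a,b)_∞: sgn(119)=+, sgn(-29785)=−, so +1.
(a,b)_2: α=-4, β=-4; u≡7, v≡7 (mod 8); ε(u)ε(v)=1·1, αω(v)=-4·0, βω(u)=-4·0; sum ≡ 1  ⇒  -1.
|Ram(119, -29785)| = 2, even; anisotropic at {2, 37}.

[2, 37]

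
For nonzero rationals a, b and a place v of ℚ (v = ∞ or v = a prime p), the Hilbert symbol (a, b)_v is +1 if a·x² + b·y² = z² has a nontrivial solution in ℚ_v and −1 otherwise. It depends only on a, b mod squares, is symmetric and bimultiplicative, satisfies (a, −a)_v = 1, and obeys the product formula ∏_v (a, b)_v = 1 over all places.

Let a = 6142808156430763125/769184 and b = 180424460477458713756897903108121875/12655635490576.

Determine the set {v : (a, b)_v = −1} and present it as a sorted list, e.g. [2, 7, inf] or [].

[2, 3, 13, 29]

(a, b) ≡ (157586, 7395) mod (ℚ^×)²; places V = {2, 3, 5, 7, 11, 13, 17, 19, 23, 29, 37, 41, 43, 53, ∞}.
(a,b)_∞: sgn(157586)=+, sgn(7395)=+, so +1.
(a,b)_43: α=-2, u≡22; β=-4, v≡42 (mod 43); (22|43)=-1, (42|43)=-1; sign (−1)^0·-1^-4·-1^-2 = +1.
(a,b)_41: α=2, u≡37; β=2, v≡6 (mod 41); (37|41)=+1, (6|41)=-1; sign (−1)^0·+1^2·-1^2 = +1.
(a,b)_3: α=4, u≡2; β=7, v≡2 (mod 3); (2|3)=-1, (2|3)=-1; sign (−1)^0·-1^7·-1^4 = -1.
(a,b)_53: α=0, u≡9; β=2, v≡10 (mod 53); (9|53)=+1, (10|53)=+1; sign (−1)^0·+1^2·+1^0 = +1.
(a,b)_11: α=1, u≡5; β=2, v≡1 (mod 11); (5|11)=+1, (1|11)=+1; sign (−1)^0·+1^2·+1^1 = +1.
(a,b)_37: α=0, u≡26; β=-2, v≡15 (mod 37); (26|37)=+1, (15|37)=-1; sign (−1)^0·+1^-2·-1^0 = +1.
(a,b)_7: α=2, u≡4; β=4, v≡5 (mod 7); (4|7)=+1, (5|7)=-1; sign (−1)^0·+1^4·-1^2 = +1.
(a,b)_2: α=-5, β=-4; u≡1, v≡3 (mod 8); ε(u)ε(v)=0·1, αω(v)=-5·1, βω(u)=-4·0; sum ≡ 1  ⇒  -1.
(a,b)_23: α=0, u≡18; β=2, v≡16 (mod 23); (18|23)=+1, (16|23)=+1; sign (−1)^0·+1^2·+1^0 = +1.
(a,b)_17: α=2, u≡9; β=3, v≡12 (mod 17); (9|17)=+1, (12|17)=-1; sign (−1)^0·+1^3·-1^2 = +1.
(a,b)_5: α=4, u≡4; β=5, v≡4 (mod 5); (4|5)=+1, (4|5)=+1; sign (−1)^0·+1^5·+1^4 = +1.
(a,b)_19: α=1, u≡12; β=2, v≡4 (mod 19); (12|19)=-1, (4|19)=+1; sign (−1)^0·-1^2·+1^1 = +1.
(a,b)_13: α=-1, u≡7; β=-2, v≡11 (mod 13); (7|13)=-1, (11|13)=-1; sign (−1)^0·-1^-2·-1^-1 = -1.
(a,b)_29: α=3, u≡3; β=5, v≡25 (mod 29); (3|29)=-1, (25|29)=+1; sign (−1)^0·-1^5·+1^3 = -1.
|Ram(157586, 7395)| = 4, even; anisotropic at {2, 3, 13, 29}.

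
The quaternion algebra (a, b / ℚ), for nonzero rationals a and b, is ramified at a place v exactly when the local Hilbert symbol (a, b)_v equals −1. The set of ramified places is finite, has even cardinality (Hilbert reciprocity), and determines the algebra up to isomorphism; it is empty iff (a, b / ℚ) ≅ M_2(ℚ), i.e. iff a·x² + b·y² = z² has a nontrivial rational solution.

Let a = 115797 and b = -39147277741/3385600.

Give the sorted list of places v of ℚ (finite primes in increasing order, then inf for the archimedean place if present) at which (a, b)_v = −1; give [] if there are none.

[3, 13]

(a, b) ≡ (957, -336661) mod (ℚ^×)²; places V = {2, 3, 5, 11, 13, 19, 23, 29, 31, 47, ∞}.
(a,b)_∞: sgn(957)=+, sgn(-336661)=−, so +1.
(a,b)_19: α=0, u≡11; β=1, v≡3 (mod 19); (11|19)=+1, (3|19)=-1; sign (−1)^0·+1^1·-1^0 = +1.
(a,b)_3: α=1, u≡1; β=0, v≡2 (mod 3); (1|3)=+1, (2|3)=-1; sign (−1)^0·+1^0·-1^1 = -1.
(a,b)_31: α=0, u≡12; β=2, v≡30 (mod 31); (12|31)=-1, (30|31)=-1; sign (−1)^0·-1^2·-1^0 = +1.
(a,b)_2: α=0, β=-8; u≡5, v≡3 (mod 8); ε(u)ε(v)=0·1, αω(v)=0·1, βω(u)=-8·1; sum ≡ 0  ⇒  +1.
(a,b)_29: α=1, u≡20; β=1, v≡7 (mod 29); (20|29)=+1, (7|29)=+1; sign (−1)^0·+1^1·+1^1 = +1.
(a,b)_5: α=0, u≡2; β=-2, v≡1 (mod 5); (2|5)=-1, (1|5)=+1; sign (−1)^0·-1^-2·+1^0 = +1.
(a,b)_13: α=0, u≡6; β=1, v≡3 (mod 13); (6|13)=-1, (3|13)=+1; sign (−1)^0·-1^1·+1^0 = -1.
(a,b)_11: α=3, u≡10; β=2, v≡1 (mod 11); (10|11)=-1, (1|11)=+1; sign (−1)^0·-1^2·+1^3 = +1.
(a,b)_47: α=0, u≡36; β=1, v≡42 (mod 47); (36|47)=+1, (42|47)=+1; sign (−1)^0·+1^1·+1^0 = +1.
(a,b)_23: α=0, u≡15; β=-2, v≡4 (mod 23); (15|23)=-1, (4|23)=+1; sign (−1)^0·-1^-2·+1^0 = +1.
|Ram(957, -336661)| = 2, even; anisotropic at {3, 13}.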